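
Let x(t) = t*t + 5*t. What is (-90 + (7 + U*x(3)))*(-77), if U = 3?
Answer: 847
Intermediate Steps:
x(t) = t² + 5*t
(-90 + (7 + U*x(3)))*(-77) = (-90 + (7 + 3*(3*(5 + 3))))*(-77) = (-90 + (7 + 3*(3*8)))*(-77) = (-90 + (7 + 3*24))*(-77) = (-90 + (7 + 72))*(-77) = (-90 + 79)*(-77) = -11*(-77) = 847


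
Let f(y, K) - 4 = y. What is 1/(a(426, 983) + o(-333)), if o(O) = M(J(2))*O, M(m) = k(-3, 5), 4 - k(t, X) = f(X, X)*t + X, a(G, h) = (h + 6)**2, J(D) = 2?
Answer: 1/969463 ≈ 1.0315e-6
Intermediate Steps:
f(y, K) = 4 + y
a(G, h) = (6 + h)**2
k(t, X) = 4 - X - t*(4 + X) (k(t, X) = 4 - ((4 + X)*t + X) = 4 - (t*(4 + X) + X) = 4 - (X + t*(4 + X)) = 4 + (-X - t*(4 + X)) = 4 - X - t*(4 + X))
M(m) = 26 (M(m) = 4 - 1*5 - 1*(-3)*(4 + 5) = 4 - 5 - 1*(-3)*9 = 4 - 5 + 27 = 26)
o(O) = 26*O
1/(a(426, 983) + o(-333)) = 1/((6 + 983)**2 + 26*(-333)) = 1/(989**2 - 8658) = 1/(978121 - 8658) = 1/969463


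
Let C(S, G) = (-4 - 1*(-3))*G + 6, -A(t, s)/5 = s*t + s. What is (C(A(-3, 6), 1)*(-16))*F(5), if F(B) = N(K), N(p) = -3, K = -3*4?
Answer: 240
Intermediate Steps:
K = -12
F(B) = -3
A(t, s) = -5*s - 5*s*t (A(t, s) = -5*(s*t + s) = -5*(s + s*t) = -5*s - 5*s*t)
C(S, G) = 6 - G (C(S, G) = (-4 + 3)*G + 6 = -G + 6 = 6 - G)
(C(A(-3, 6), 1)*(-16))*F(5) = ((6 - 1*1)*(-16))*(-3) = ((6 - 1)*(-16))*(-3) = (5*(-16))*(-3) = -80*(-3) = 240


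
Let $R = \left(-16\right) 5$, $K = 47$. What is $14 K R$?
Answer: $-52640$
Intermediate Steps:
$R = -80$
$14 K R = 14 \cdot 47 \left(-80\right) = 658 \left(-80\right) = -52640$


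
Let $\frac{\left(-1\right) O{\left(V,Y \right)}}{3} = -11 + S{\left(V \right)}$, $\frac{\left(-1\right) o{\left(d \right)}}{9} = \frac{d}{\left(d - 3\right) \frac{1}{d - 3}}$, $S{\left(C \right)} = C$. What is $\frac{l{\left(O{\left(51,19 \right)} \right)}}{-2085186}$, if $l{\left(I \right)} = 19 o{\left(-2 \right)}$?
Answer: $- \frac{57}{347531} \approx -0.00016401$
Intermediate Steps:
$o{\left(d \right)} = - 9 d$ ($o{\left(d \right)} = - 9 \frac{d}{\left(d - 3\right) \frac{1}{d - 3}} = - 9 \frac{d}{\left(-3 + d\right) \frac{1}{-3 + d}} = - 9 \frac{d}{1} = - 9 d 1 = - 9 d$)
$O{\left(V,Y \right)} = 33 - 3 V$ ($O{\left(V,Y \right)} = - 3 \left(-11 + V\right) = 33 - 3 V$)
$l{\left(I \right)} = 342$ ($l{\left(I \right)} = 19 \left(\left(-9\right) \left(-2\right)\right) = 19 \cdot 18 = 342$)
$\frac{l{\left(O{\left(51,19 \right)} \right)}}{-2085186} = \frac{342}{-2085186} = 342 \left(- \frac{1}{2085186}\right) = - \frac{57}{347531}$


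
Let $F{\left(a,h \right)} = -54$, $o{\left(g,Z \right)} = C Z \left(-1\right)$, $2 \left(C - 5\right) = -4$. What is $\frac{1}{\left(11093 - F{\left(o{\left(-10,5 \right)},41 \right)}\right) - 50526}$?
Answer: $- \frac{1}{39379} \approx -2.5394 \cdot 10^{-5}$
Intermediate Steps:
$C = 3$ ($C = 5 + \frac{1}{2} \left(-4\right) = 5 - 2 = 3$)
$o{\left(g,Z \right)} = - 3 Z$ ($o{\left(g,Z \right)} = 3 Z \left(-1\right) = - 3 Z$)
$\frac{1}{\left(11093 - F{\left(o{\left(-10,5 \right)},41 \right)}\right) - 50526} = \frac{1}{\left(11093 - -54\right) - 50526} = \frac{1}{\left(11093 + 54\right) - 50526} = \frac{1}{11147 - 50526} = \frac{1}{-39379} = - \frac{1}{39379}$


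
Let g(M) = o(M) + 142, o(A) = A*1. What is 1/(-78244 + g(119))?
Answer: -1/77983 ≈ -1.2823e-5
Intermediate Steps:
o(A) = A
g(M) = 142 + M (g(M) = M + 142 = 142 + M)
1/(-78244 + g(119)) = 1/(-78244 + (142 + 119)) = 1/(-78244 + 261) = 1/(-77983) = -1/77983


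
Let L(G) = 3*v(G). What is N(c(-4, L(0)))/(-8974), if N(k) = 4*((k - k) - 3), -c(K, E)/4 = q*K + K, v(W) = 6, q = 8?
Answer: 6/4487 ≈ 0.0013372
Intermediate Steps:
L(G) = 18 (L(G) = 3*6 = 18)
c(K, E) = -36*K (c(K, E) = -4*(8*K + K) = -36*K)
N(k) = -12 (N(k) = 4*(0 - 3) = 4*(-3) = -12)
N(c(-4, L(0)))/(-8974) = -12/(-8974) = -12*(-1/8974) = 6/4487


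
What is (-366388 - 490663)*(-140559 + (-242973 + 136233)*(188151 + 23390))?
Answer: 19352234633814849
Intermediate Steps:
(-366388 - 490663)*(-140559 + (-242973 + 136233)*(188151 + 23390)) = -857051*(-140559 - 106740*211541) = -857051*(-140559 - 22579886340) = -857051*(-22580026899) = 19352234633814849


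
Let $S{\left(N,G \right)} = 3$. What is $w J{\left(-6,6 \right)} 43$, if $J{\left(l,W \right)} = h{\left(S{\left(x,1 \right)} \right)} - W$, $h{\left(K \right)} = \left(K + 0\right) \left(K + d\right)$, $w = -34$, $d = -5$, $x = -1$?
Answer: $17544$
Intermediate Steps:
$h{\left(K \right)} = K \left(-5 + K\right)$ ($h{\left(K \right)} = \left(K + 0\right) \left(K - 5\right) = K \left(-5 + K\right)$)
$J{\left(l,W \right)} = -6 - W$ ($J{\left(l,W \right)} = 3 \left(-5 + 3\right) - W = 3 \left(-2\right) - W = -6 - W$)
$w J{\left(-6,6 \right)} 43 = - 34 \left(-6 - 6\right) 43 = \left(-34\right) \left(-12\right) 43 = 408 \cdot 43 = 17544$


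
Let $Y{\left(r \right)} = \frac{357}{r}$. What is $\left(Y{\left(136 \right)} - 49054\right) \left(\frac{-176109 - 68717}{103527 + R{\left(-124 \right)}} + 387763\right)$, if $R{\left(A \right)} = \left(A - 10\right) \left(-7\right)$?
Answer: $- \frac{935032705895427}{49160} \approx -1.902 \cdot 10^{10}$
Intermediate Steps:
$R{\left(A \right)} = 70 - 7 A$ ($R{\left(A \right)} = \left(-10 + A\right) \left(-7\right) = 70 - 7 A$)
$\left(Y{\left(136 \right)} - 49054\right) \left(\frac{-176109 - 68717}{103527 + R{\left(-124 \right)}} + 387763\right) = \left(\frac{357}{136} - 49054\right) \left(\frac{-176109 - 68717}{103527 + \left(70 - -868\right)} + 387763\right) = \left(357 \cdot \frac{1}{136} - 49054\right) \left(- \frac{244826}{103527 + \left(70 + 868\right)} + 387763\right) = \left(\frac{21}{8} - 49054\right) \left(- \frac{244826}{103527 + 938} + 387763\right) = - \frac{392411 \left(- \frac{244826}{104465} + 387763\right)}{8} = \left(- \frac{392411}{8}\right) \frac{40507416969}{104465} = - \frac{935032705895427}{49160}$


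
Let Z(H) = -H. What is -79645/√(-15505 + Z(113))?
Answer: 79645*I*√15618/15618 ≈ 637.3*I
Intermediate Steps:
-79645/√(-15505 + Z(113)) = -79645/√(-15505 - 1*113) = -79645/√(-15505 - 113) = -79645*(-I*√15618/15618) = -(-79645)*I*√15618/15618 = 79645*I*√15618/15618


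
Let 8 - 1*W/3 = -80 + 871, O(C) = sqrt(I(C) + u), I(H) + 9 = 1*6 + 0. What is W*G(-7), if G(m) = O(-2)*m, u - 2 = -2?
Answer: 16443*I*sqrt(3) ≈ 28480.0*I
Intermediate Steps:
u = 0 (u = 2 - 2 = 0)
I(H) = -3 (I(H) = -9 + (1*6 + 0) = -9 + (6 + 0) = -9 + 6 = -3)
O(C) = I*sqrt(3) (O(C) = sqrt(-3 + 0) = sqrt(-3) = I*sqrt(3))
G(m) = I*m*sqrt(3) (G(m) = (I*sqrt(3))*m = I*m*sqrt(3))
W = -2349 (W = 24 - 3*(-80 + 871) = 24 - 3*791 = 24 - 2373 = -2349)
W*G(-7) = -2349*I*(-7)*sqrt(3) = -(-16443)*I*sqrt(3) = 16443*I*sqrt(3)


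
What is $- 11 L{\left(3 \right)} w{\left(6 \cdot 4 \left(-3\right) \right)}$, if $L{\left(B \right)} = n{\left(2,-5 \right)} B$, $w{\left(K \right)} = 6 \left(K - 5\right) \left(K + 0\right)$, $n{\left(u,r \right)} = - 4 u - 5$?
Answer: $14270256$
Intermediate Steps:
$n{\left(u,r \right)} = -5 - 4 u$
$w{\left(K \right)} = 6 K \left(-5 + K\right)$ ($w{\left(K \right)} = 6 \left(-5 + K\right) K = 6 K \left(-5 + K\right)$)
$L{\left(B \right)} = - 13 B$ ($L{\left(B \right)} = \left(-5 - 8\right) B = - 13 B$)
$- 11 L{\left(3 \right)} w{\left(6 \cdot 4 \left(-3\right) \right)} = - 11 \left(\left(-13\right) 3\right) 6 \cdot 6 \cdot 4 \left(-3\right) \left(-5 + 6 \cdot 4 \left(-3\right)\right) = \left(-11\right) \left(-39\right) 6 \cdot 24 \left(-3\right) \left(-5 + 24 \left(-3\right)\right) = 429 \cdot 6 \left(-72\right) \left(-5 - 72\right) = 429 \cdot 6 \left(-72\right) \left(-77\right) = 429 \cdot 33264 = 14270256$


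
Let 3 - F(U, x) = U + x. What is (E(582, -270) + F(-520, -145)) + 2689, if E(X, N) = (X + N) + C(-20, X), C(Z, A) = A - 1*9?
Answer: 4242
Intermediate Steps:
C(Z, A) = -9 + A (C(Z, A) = A - 9 = -9 + A)
E(X, N) = -9 + N + 2*X (E(X, N) = (X + N) + (-9 + X) = (N + X) + (-9 + X) = -9 + N + 2*X)
F(U, x) = 3 - U - x (F(U, x) = 3 - (U + x) = 3 + (-U - x) = 3 - U - x)
(E(582, -270) + F(-520, -145)) + 2689 = ((-9 - 270 + 2*582) + (3 - 1*(-520) - 1*(-145))) + 2689 = ((-9 - 270 + 1164) + (3 + 520 + 145)) + 2689 = (885 + 668) + 2689 = 1553 + 2689 = 4242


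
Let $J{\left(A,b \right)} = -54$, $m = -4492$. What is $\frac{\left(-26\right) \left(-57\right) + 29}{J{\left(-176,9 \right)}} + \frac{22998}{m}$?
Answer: $- \frac{1003663}{30321} \approx -33.101$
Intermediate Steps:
$\frac{\left(-26\right) \left(-57\right) + 29}{J{\left(-176,9 \right)}} + \frac{22998}{m} = \frac{\left(-26\right) \left(-57\right) + 29}{-54} + \frac{22998}{-4492} = \left(1482 + 29\right) \left(- \frac{1}{54}\right) + 22998 \left(- \frac{1}{4492}\right) = 1511 \left(- \frac{1}{54}\right) - \frac{11499}{2246} = - \frac{1511}{54} - \frac{11499}{2246} = - \frac{1003663}{30321}$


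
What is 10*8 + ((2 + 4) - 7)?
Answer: 79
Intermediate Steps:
10*8 + ((2 + 4) - 7) = 80 + (6 - 7) = 80 - 1 = 79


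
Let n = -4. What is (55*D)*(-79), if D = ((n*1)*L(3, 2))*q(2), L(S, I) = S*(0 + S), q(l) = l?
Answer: 312840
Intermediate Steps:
L(S, I) = S² (L(S, I) = S*S = S²)
D = -72 (D = (-4*1*3²)*2 = -4*9*2 = -36*2 = -72)
(55*D)*(-79) = (55*(-72))*(-79) = -3960*(-79) = 312840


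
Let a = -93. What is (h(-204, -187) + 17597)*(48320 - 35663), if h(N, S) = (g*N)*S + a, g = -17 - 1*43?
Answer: -28748806032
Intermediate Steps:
g = -60 (g = -17 - 43 = -60)
h(N, S) = -93 - 60*N*S (h(N, S) = (-60*N)*S - 93 = -60*N*S - 93 = -93 - 60*N*S)
(h(-204, -187) + 17597)*(48320 - 35663) = ((-93 - 60*(-204)*(-187)) + 17597)*(48320 - 35663) = ((-93 - 2288880) + 17597)*12657 = (-2288973 + 17597)*12657 = -2271376*12657 = -28748806032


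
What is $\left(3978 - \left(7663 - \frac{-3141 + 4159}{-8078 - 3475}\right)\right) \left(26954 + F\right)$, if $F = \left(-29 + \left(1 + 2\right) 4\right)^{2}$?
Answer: $- \frac{386612886663}{3851} \approx -1.0039 \cdot 10^{8}$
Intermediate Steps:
$F = 289$ ($F = \left(-29 + 3 \cdot 4\right)^{2} = \left(-29 + 12\right)^{2} = \left(-17\right)^{2} = 289$)
$\left(3978 - \left(7663 - \frac{-3141 + 4159}{-8078 - 3475}\right)\right) \left(26954 + F\right) = \left(3978 - \left(7663 - \frac{-3141 + 4159}{-8078 - 3475}\right)\right) \left(26954 + 289\right) = \left(3978 - \left(7663 + \frac{1018}{11553}\right)\right) 27243 = \left(3978 + \left(\left(-5011 + 1018 \left(- \frac{1}{11553}\right)\right) - 2652\right)\right) 27243 = \left(3978 - \frac{88531657}{11553}\right) 27243 = \left(- \frac{42573823}{11553}\right) 27243 = - \frac{386612886663}{3851}$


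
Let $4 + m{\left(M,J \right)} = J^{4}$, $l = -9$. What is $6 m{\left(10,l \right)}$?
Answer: $39342$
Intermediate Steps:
$m{\left(M,J \right)} = -4 + J^{4}$
$6 m{\left(10,l \right)} = 6 \left(-4 + \left(-9\right)^{4}\right) = 6 \left(-4 + 6561\right) = 6 \cdot 6557 = 39342$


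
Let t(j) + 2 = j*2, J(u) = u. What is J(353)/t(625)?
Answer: 353/1248 ≈ 0.28285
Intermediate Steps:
t(j) = -2 + 2*j (t(j) = -2 + j*2 = -2 + 2*j)
J(353)/t(625) = 353/(-2 + 2*625) = 353/(-2 + 1250) = 353/1248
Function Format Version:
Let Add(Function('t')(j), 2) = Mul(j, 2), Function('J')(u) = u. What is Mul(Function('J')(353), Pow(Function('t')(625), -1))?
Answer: Rational(353, 1248) ≈ 0.28285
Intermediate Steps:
Function('t')(j) = Add(-2, Mul(2, j)) (Function('t')(j) = Add(-2, Mul(j, 2)) = Add(-2, Mul(2, j)))
Mul(Function('J')(353), Pow(Function('t')(625), -1)) = Mul(353, Pow(Add(-2, Mul(2, 625)), -1)) = Mul(353, Pow(Add(-2, 1250), -1)) = Mul(353, Pow(1248, -1)) = Mul(353, Rational(1, 1248)) = Rational(353, 1248)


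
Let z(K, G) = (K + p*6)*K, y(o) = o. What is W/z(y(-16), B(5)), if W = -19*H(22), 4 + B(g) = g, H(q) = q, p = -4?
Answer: -209/320 ≈ -0.65312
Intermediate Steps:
B(g) = -4 + g
z(K, G) = K*(-24 + K) (z(K, G) = (K - 4*6)*K = (K - 24)*K = (-24 + K)*K = K*(-24 + K))
W = -418 (W = -19*22 = -418)
W/z(y(-16), B(5)) = -418*(-1/(16*(-24 - 16))) = -418/((-16*(-40))) = -418/640 = -418*1/640 = -209/320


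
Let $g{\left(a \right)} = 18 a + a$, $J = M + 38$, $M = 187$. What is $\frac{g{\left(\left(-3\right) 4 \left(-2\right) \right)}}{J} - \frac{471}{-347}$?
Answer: $\frac{88069}{26025} \approx 3.384$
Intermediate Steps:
$J = 225$ ($J = 187 + 38 = 225$)
$g{\left(a \right)} = 19 a$
$\frac{g{\left(\left(-3\right) 4 \left(-2\right) \right)}}{J} - \frac{471}{-347} = \frac{19 \left(-3\right) 4 \left(-2\right)}{225} - \frac{471}{-347} = 19 \left(\left(-12\right) \left(-2\right)\right) \frac{1}{225} - - \frac{471}{347} = 19 \cdot 24 \cdot \frac{1}{225} + \frac{471}{347} = 456 \cdot \frac{1}{225} + \frac{471}{347} = \frac{152}{75} + \frac{471}{347} = \frac{88069}{26025}$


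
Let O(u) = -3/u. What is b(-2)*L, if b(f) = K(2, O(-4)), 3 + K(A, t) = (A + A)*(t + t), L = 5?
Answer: 15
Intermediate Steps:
K(A, t) = -3 + 4*A*t (K(A, t) = -3 + (A + A)*(t + t) = -3 + (2*A)*(2*t) = -3 + 4*A*t)
b(f) = 3 (b(f) = -3 + 4*2*(-3/(-4)) = -3 + 4*2*(-3*(-1/4)) = -3 + 4*2*(3/4) = -3 + 6 = 3)
b(-2)*L = 3*5 = 15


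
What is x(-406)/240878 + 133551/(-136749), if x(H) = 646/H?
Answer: -2176817406287/2228928200422 ≈ -0.97662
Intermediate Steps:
x(-406)/240878 + 133551/(-136749) = (646/(-406))/240878 + 133551/(-136749) = (646*(-1/406))*(1/240878) + 133551*(-1/136749) = -323/203*1/240878 - 44517/45583 = -323/48898234 - 44517/45583 = -2176817406287/2228928200422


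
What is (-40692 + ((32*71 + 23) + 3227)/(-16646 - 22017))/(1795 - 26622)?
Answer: 1573280318/959886301 ≈ 1.6390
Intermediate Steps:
(-40692 + ((32*71 + 23) + 3227)/(-16646 - 22017))/(1795 - 26622) = (-40692 + ((2272 + 23) + 3227)/(-38663))/(-24827) = (-40692 + (2295 + 3227)*(-1/38663))*(-1/24827) = (-40692 + 5522*(-1/38663))*(-1/24827) = (-40692 - 5522/38663)*(-1/24827) = -1573280318/38663*(-1/24827) = 1573280318/959886301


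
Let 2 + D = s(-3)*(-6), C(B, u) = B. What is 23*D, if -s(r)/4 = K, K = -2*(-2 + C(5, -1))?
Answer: -3358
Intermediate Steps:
K = -6 (K = -2*(-2 + 5) = -2*3 = -6)
s(r) = 24 (s(r) = -4*(-6) = 24)
D = -146 (D = -2 + 24*(-6) = -2 - 144 = -146)
23*D = 23*(-146) = -3358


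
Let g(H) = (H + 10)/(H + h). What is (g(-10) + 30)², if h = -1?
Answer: 900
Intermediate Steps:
g(H) = (10 + H)/(-1 + H) (g(H) = (H + 10)/(H - 1) = (10 + H)/(-1 + H))
(g(-10) + 30)² = ((10 - 10)/(-1 - 10) + 30)² = (0/(-11) + 30)² = (-1/11*0 + 30)² = (0 + 30)² = 30² = 900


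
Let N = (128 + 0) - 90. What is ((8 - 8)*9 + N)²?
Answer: 1444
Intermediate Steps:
N = 38 (N = 128 - 90 = 38)
((8 - 8)*9 + N)² = ((8 - 8)*9 + 38)² = (0*9 + 38)² = (0 + 38)² = 38² = 1444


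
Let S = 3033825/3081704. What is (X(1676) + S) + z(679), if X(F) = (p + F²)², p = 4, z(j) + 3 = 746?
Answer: 24315780602887981497/3081704 ≈ 7.8904e+12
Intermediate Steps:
z(j) = 743 (z(j) = -3 + 746 = 743)
X(F) = (4 + F²)²
S = 3033825/3081704 (S = 3033825*(1/3081704) = 3033825/3081704 ≈ 0.98446)
(X(1676) + S) + z(679) = ((4 + 1676²)² + 3033825/3081704) + 743 = ((4 + 2808976)² + 3033825/3081704) + 743 = (2808980² + 3033825/3081704) + 743 = (7890368640400 + 3033825/3081704) + 743 = 24315780600598275425/3081704 + 743 = 24315780602887981497/3081704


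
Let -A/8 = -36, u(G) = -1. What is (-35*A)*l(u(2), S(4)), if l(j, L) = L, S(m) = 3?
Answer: -30240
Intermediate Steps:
A = 288 (A = -8*(-36) = 288)
(-35*A)*l(u(2), S(4)) = -35*288*3 = -10080*3 = -30240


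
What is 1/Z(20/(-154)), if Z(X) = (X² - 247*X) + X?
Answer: 5929/189520 ≈ 0.031284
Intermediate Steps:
Z(X) = X² - 246*X
1/Z(20/(-154)) = 1/((20/(-154))*(-246 + 20/(-154))) = 1/((20*(-1/154))*(-246 + 20*(-1/154))) = 1/(-10*(-246 - 10/77)/77) = 1/(-10/77*(-18952/77)) = 1/(189520/5929) = 5929/189520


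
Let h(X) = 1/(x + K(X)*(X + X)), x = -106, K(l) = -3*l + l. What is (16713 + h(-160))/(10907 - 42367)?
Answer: -1713182777/3224838760 ≈ -0.53125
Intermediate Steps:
K(l) = -2*l
h(X) = 1/(-106 - 4*X²) (h(X) = 1/(-106 + (-2*X)*(X + X)) = 1/(-106 + (-2*X)*(2*X)) = 1/(-106 - 4*X²))
(16713 + h(-160))/(10907 - 42367) = (16713 + 1/(2*(-53 - 2*(-160)²)))/(10907 - 42367) = (16713 + 1/(2*(-53 - 2*25600)))/(-31460) = (16713 + 1/(2*(-53 - 51200)))*(-1/31460) = (16713 + (½)/(-51253))*(-1/31460) = (16713 + (½)*(-1/51253))*(-1/31460) = (16713 - 1/102506)*(-1/31460) = (1713182777/102506)*(-1/31460) = -1713182777/3224838760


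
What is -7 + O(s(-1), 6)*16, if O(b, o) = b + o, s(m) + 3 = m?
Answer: 25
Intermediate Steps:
s(m) = -3 + m
-7 + O(s(-1), 6)*16 = -7 + ((-3 - 1) + 6)*16 = -7 + (-4 + 6)*16 = -7 + 2*16 = -7 + 32 = 25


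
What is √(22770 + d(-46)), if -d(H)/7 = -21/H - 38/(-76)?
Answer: 2*√3010447/23 ≈ 150.88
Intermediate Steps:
d(H) = -7/2 + 147/H (d(H) = -7*(-21/H - 38/(-76)) = -7*(-21/H - 38*(-1/76)) = -7*(-21/H + ½) = -7*(½ - 21/H) = -7/2 + 147/H)
√(22770 + d(-46)) = √(22770 + (-7/2 + 147/(-46))) = √(22770 + (-7/2 + 147*(-1/46))) = √(22770 + (-7/2 - 147/46)) = √(22770 - 154/23) = √(523556/23) = 2*√3010447/23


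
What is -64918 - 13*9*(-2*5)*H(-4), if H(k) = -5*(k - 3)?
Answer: -23968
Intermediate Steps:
H(k) = 15 - 5*k (H(k) = -5*(-3 + k) = 15 - 5*k)
-64918 - 13*9*(-2*5)*H(-4) = -64918 - 13*9*(-2*5)*(15 - 5*(-4)) = -64918 - 117*(-10*(15 + 20)) = -64918 - 117*(-10*35) = -64918 - 117*(-350) = -64918 - 1*(-40950) = -64918 + 40950 = -23968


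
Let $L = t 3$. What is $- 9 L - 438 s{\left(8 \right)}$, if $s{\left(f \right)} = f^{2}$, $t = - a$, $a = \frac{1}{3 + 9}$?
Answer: $- \frac{112119}{4} \approx -28030.0$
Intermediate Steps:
$a = \frac{1}{12} \approx 0.083333$
$t = - \frac{1}{12}$ ($t = \left(-1\right) \frac{1}{12} = - \frac{1}{12} \approx -0.083333$)
$L = - \frac{1}{4}$ ($L = \left(- \frac{1}{12}\right) 3 = - \frac{1}{4} \approx -0.25$)
$- 9 L - 438 s{\left(8 \right)} = \left(-9\right) \left(- \frac{1}{4}\right) - 438 \cdot 8^{2} = \frac{9}{4} - 28032 = - \frac{112119}{4}$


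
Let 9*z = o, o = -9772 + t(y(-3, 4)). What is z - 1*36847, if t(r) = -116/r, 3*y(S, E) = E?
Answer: -341482/9 ≈ -37942.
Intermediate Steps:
y(S, E) = E/3
o = -9859 (o = -9772 - 116/((1/3)*4) = -9772 - 116/4/3 = -9772 - 116*3/4 = -9772 - 87 = -9859)
z = -9859/9 (z = (1/9)*(-9859) = -9859/9 ≈ -1095.4)
z - 1*36847 = -9859/9 - 1*36847 = -9859/9 - 36847 = -341482/9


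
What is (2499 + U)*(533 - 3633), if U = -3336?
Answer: 2594700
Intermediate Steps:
(2499 + U)*(533 - 3633) = (2499 - 3336)*(533 - 3633) = -837*(-3100) = 2594700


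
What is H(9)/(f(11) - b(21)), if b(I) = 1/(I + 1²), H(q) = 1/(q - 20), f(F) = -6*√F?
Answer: -2/191663 + 264*√11/191663 ≈ 0.0045579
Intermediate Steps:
H(q) = 1/(-20 + q)
b(I) = 1/(1 + I) (b(I) = 1/(I + 1) = 1/(1 + I))
H(9)/(f(11) - b(21)) = 1/((-20 + 9)*(-6*√11 - 1/(1 + 21))) = 1/((-11)*(-6*√11 - 1/22)) = -1/(11*(-6*√11 - 1*1/22)) = -1/(11*(-6*√11 - 1/22)) = -1/(11*(-1/22 - 6*√11))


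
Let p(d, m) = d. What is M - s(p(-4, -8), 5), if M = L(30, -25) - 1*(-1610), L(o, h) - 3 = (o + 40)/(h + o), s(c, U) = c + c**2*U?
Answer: 1551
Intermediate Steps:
s(c, U) = c + U*c**2
L(o, h) = 3 + (40 + o)/(h + o) (L(o, h) = 3 + (o + 40)/(h + o) = 3 + (40 + o)/(h + o))
M = 1627 (M = (40 + 3*(-25) + 4*30)/(-25 + 30) - 1*(-1610) = (40 - 75 + 120)/5 + 1610 = (1/5)*85 + 1610 = 17 + 1610 = 1627)
M - s(p(-4, -8), 5) = 1627 - (-4)*(1 + 5*(-4)) = 1627 - (-4)*(1 - 20) = 1627 - (-4)*(-19) = 1627 - 1*76 = 1627 - 76 = 1551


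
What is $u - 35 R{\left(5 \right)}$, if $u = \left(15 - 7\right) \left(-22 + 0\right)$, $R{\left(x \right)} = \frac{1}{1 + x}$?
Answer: $- \frac{1091}{6} \approx -181.83$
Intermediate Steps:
$u = -176$ ($u = 8 \left(-22\right) = -176$)
$u - 35 R{\left(5 \right)} = -176 - \frac{35}{1 + 5} = -176 - \frac{35}{6} = - \frac{1091}{6}$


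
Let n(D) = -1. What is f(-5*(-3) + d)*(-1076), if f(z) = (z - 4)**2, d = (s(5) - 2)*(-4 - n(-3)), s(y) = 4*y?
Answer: -1989524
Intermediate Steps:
d = -54 (d = (4*5 - 2)*(-4 - 1*(-1)) = (20 - 2)*(-4 + 1) = 18*(-3) = -54)
f(z) = (-4 + z)**2
f(-5*(-3) + d)*(-1076) = (-4 + (-5*(-3) - 54))**2*(-1076) = (-4 + (15 - 54))**2*(-1076) = (-4 - 39)**2*(-1076) = (-43)**2*(-1076) = 1849*(-1076) = -1989524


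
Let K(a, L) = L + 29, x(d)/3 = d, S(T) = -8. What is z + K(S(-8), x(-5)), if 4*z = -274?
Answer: -109/2 ≈ -54.500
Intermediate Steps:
x(d) = 3*d
K(a, L) = 29 + L
z = -137/2 (z = (¼)*(-274) = -137/2 ≈ -68.500)
z + K(S(-8), x(-5)) = -137/2 + (29 + 3*(-5)) = -137/2 + (29 - 15) = -137/2 + 14 = -109/2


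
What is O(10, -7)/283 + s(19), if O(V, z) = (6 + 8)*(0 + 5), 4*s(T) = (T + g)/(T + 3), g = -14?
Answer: 7575/24904 ≈ 0.30417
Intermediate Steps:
s(T) = (-14 + T)/(4*(3 + T)) (s(T) = ((T - 14)/(T + 3))/4 = ((-14 + T)/(3 + T))/4 = (-14 + T)/(4*(3 + T)))
O(V, z) = 70 (O(V, z) = 14*5 = 70)
O(10, -7)/283 + s(19) = 70/283 + (-14 + 19)/(4*(3 + 19)) = 70*(1/283) + (¼)*5/22 = 70/283 + (¼)*(1/22)*5 = 70/283 + 5/88 = 7575/24904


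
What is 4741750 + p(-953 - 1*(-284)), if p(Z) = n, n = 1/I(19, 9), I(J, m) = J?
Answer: 90093251/19 ≈ 4.7418e+6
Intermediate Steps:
n = 1/19 ≈ 0.052632
p(Z) = 1/19
4741750 + p(-953 - 1*(-284)) = 4741750 + 1/19 = 90093251/19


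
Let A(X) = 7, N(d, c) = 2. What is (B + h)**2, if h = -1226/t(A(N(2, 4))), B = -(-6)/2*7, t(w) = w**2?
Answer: 38809/2401 ≈ 16.164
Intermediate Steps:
B = 21 (B = -(-6)/2*7 = -6*(-1/2)*7 = 3*7 = 21)
h = -1226/49 (h = -1226/(7**2) = -1226/49 ≈ -25.020)
(B + h)**2 = (21 - 1226/49)**2 = (-197/49)**2 = 38809/2401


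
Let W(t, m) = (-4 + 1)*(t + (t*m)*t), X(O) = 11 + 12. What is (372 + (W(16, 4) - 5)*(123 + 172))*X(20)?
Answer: -21194569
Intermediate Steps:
X(O) = 23
W(t, m) = -3*t - 3*m*t² (W(t, m) = -3*(t + (m*t)*t) = -3*(t + m*t²) = -3*t - 3*m*t²)
(372 + (W(16, 4) - 5)*(123 + 172))*X(20) = (372 + (-3*16*(1 + 4*16) - 5)*(123 + 172))*23 = (372 + (-3*16*(1 + 64) - 5)*295)*23 = (372 + (-3*16*65 - 5)*295)*23 = (372 + (-3120 - 5)*295)*23 = (372 - 3125*295)*23 = (372 - 921875)*23 = -921503*23 = -21194569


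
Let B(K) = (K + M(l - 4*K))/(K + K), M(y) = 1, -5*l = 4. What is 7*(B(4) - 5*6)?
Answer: -1645/8 ≈ -205.63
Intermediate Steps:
l = -⅘ (l = -⅕*4 = -⅘ ≈ -0.80000)
B(K) = (1 + K)/(2*K) (B(K) = (K + 1)/(K + K) = (1 + K)/((2*K)) = (1 + K)*(1/(2*K)) = (1 + K)/(2*K))
7*(B(4) - 5*6) = 7*((½)*(1 + 4)/4 - 5*6) = 7*((½)*(¼)*5 - 30) = 7*(5/8 - 30) = 7*(-235/8) = -1645/8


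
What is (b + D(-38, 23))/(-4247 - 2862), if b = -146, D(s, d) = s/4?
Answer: 311/14218 ≈ 0.021874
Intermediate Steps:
D(s, d) = s/4 (D(s, d) = s*(1/4) = s/4)
(b + D(-38, 23))/(-4247 - 2862) = (-146 + (1/4)*(-38))/(-4247 - 2862) = (-146 - 19/2)/(-7109) = -311/2*(-1/7109) = 311/14218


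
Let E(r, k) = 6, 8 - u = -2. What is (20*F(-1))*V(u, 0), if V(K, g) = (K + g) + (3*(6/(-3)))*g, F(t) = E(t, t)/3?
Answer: 400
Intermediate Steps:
u = 10 (u = 8 - 1*(-2) = 8 + 2 = 10)
F(t) = 2 (F(t) = 6/3 = 6*(⅓) = 2)
V(K, g) = K - 5*g (V(K, g) = (K + g) + (3*(6*(-⅓)))*g = (K + g) + (3*(-2))*g = (K + g) - 6*g = K - 5*g)
(20*F(-1))*V(u, 0) = (20*2)*(10 - 5*0) = 40*(10 + 0) = 40*10 = 400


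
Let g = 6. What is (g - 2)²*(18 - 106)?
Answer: -1408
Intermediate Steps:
(g - 2)²*(18 - 106) = (6 - 2)²*(18 - 106) = 4²*(-88) = 16*(-88) = -1408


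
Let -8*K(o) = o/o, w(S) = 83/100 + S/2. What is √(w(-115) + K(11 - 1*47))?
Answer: I*√22718/20 ≈ 7.5362*I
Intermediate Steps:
w(S) = 83/100 + S/2 (w(S) = 83*(1/100) + S*(½) = 83/100 + S/2)
K(o) = -⅛ (K(o) = -o/(8*o) = -⅛*1 = -⅛)
√(w(-115) + K(11 - 1*47)) = √((83/100 + (½)*(-115)) - ⅛) = √((83/100 - 115/2) - ⅛) = √(-5667/100 - ⅛) = √(-11359/200) = I*√22718/20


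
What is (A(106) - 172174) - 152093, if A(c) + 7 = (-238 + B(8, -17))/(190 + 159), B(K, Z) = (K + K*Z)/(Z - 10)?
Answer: -3055640200/9423 ≈ -3.2427e+5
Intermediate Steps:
B(K, Z) = (K + K*Z)/(-10 + Z)
A(c) = -72259/9423 (A(c) = -7 + (-238 + 8*(1 - 17)/(-10 - 17))/(190 + 159) = -7 + (-238 + 8*(-16)/(-27))/349 = -7 + (-238 + 8*(-1/27)*(-16))*(1/349) = -7 + (-238 + 128/27)*(1/349) = -7 - 6298/27*1/349 = -7 - 6298/9423 = -72259/9423)
(A(106) - 172174) - 152093 = (-72259/9423 - 172174) - 152093 = -1622467861/9423 - 152093 = -3055640200/9423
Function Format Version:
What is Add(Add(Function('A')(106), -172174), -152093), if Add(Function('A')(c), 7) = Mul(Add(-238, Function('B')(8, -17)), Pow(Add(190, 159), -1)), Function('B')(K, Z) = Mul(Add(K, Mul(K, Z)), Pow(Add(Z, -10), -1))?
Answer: Rational(-3055640200, 9423) ≈ -3.2427e+5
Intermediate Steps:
Function('B')(K, Z) = Mul(Pow(Add(-10, Z), -1), Add(K, Mul(K, Z))) (Function('B')(K, Z) = Mul(Add(K, Mul(K, Z)), Pow(Add(-10, Z), -1)) = Mul(Pow(Add(-10, Z), -1), Add(K, Mul(K, Z))))
Function('A')(c) = Rational(-72259, 9423) (Function('A')(c) = Add(-7, Mul(Add(-238, Mul(8, Pow(Add(-10, -17), -1), Add(1, -17))), Pow(Add(190, 159), -1))) = Add(-7, Mul(Add(-238, Mul(8, Pow(-27, -1), -16)), Pow(349, -1))) = Add(-7, Mul(Add(-238, Mul(8, Rational(-1, 27), -16)), Rational(1, 349))) = Add(-7, Mul(Add(-238, Rational(128, 27)), Rational(1, 349))) = Add(-7, Mul(Rational(-6298, 27), Rational(1, 349))) = Add(-7, Rational(-6298, 9423)) = Rational(-72259, 9423))
Add(Add(Function('A')(106), -172174), -152093) = Add(Add(Rational(-72259, 9423), -172174), -152093) = Add(Rational(-1622467861, 9423), -152093) = Rational(-3055640200, 9423)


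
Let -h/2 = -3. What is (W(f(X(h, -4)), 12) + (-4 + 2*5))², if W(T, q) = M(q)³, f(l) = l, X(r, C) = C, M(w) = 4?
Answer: 4900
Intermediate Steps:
h = 6 (h = -2*(-3) = 6)
W(T, q) = 64 (W(T, q) = 4³ = 64)
(W(f(X(h, -4)), 12) + (-4 + 2*5))² = (64 + (-4 + 2*5))² = (64 + (-4 + 10))² = (64 + 6)² = 70² = 4900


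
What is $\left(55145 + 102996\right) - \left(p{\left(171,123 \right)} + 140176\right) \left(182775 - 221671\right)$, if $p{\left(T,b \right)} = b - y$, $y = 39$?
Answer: $5455711101$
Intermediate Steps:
$p{\left(T,b \right)} = -39 + b$ ($p{\left(T,b \right)} = b - 39 = -39 + b$)
$\left(55145 + 102996\right) - \left(p{\left(171,123 \right)} + 140176\right) \left(182775 - 221671\right) = \left(55145 + 102996\right) - \left(\left(-39 + 123\right) + 140176\right) \left(182775 - 221671\right) = 158141 - \left(84 + 140176\right) \left(-38896\right) = 158141 - 140260 \left(-38896\right) = 158141 - -5455552960 = 158141 + 5455552960 = 5455711101$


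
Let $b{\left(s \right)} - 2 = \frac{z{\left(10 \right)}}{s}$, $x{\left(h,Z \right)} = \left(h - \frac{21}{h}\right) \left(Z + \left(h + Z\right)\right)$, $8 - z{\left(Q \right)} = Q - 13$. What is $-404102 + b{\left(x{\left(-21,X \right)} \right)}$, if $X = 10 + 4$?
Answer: $- \frac{56574011}{140} \approx -4.041 \cdot 10^{5}$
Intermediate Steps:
$z{\left(Q \right)} = 21 - Q$ ($z{\left(Q \right)} = 8 - \left(Q - 13\right) = 8 - \left(-13 + Q\right) = 21 - Q$)
$X = 14$
$x{\left(h,Z \right)} = \left(h - \frac{21}{h}\right) \left(h + 2 Z\right)$ ($x{\left(h,Z \right)} = \left(h - \frac{21}{h}\right) \left(Z + \left(Z + h\right)\right) = \left(h - \frac{21}{h}\right) \left(h + 2 Z\right)$)
$b{\left(s \right)} = 2 + \frac{11}{s}$ ($b{\left(s \right)} = 2 + \frac{21 - 10}{s} = 2 + \frac{11}{s}$)
$-404102 + b{\left(x{\left(-21,X \right)} \right)} = -404102 + \left(2 + \frac{11}{-21 + \left(-21\right)^{2} - \frac{588}{-21} + 2 \cdot 14 \left(-21\right)}\right) = -404102 + \left(2 + \frac{11}{-21 + 441 - 588 \left(- \frac{1}{21}\right) - 588}\right) = -404102 + \left(2 + \frac{11}{-21 + 441 + 28 - 588}\right) = -404102 + \left(2 + \frac{11}{-140}\right) = -404102 + \left(2 + 11 \left(- \frac{1}{140}\right)\right) = -404102 + \left(2 - \frac{11}{140}\right) = -404102 + \frac{269}{140} = - \frac{56574011}{140}$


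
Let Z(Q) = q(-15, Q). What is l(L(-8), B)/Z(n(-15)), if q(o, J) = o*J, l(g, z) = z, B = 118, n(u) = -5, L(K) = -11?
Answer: 118/75 ≈ 1.5733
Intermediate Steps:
q(o, J) = J*o
Z(Q) = -15*Q (Z(Q) = Q*(-15) = -15*Q)
l(L(-8), B)/Z(n(-15)) = 118/((-15*(-5))) = 118/75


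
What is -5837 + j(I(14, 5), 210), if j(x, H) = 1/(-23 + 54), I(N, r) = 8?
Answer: -180946/31 ≈ -5837.0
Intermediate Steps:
j(x, H) = 1/31
-5837 + j(I(14, 5), 210) = -5837 + 1/31 = -180946/31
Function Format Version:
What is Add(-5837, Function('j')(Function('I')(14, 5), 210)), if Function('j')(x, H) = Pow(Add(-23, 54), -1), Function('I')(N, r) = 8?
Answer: Rational(-180946, 31) ≈ -5837.0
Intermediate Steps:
Function('j')(x, H) = Rational(1, 31) (Function('j')(x, H) = Pow(31, -1) = Rational(1, 31))
Add(-5837, Function('j')(Function('I')(14, 5), 210)) = Add(-5837, Rational(1, 31)) = Rational(-180946, 31)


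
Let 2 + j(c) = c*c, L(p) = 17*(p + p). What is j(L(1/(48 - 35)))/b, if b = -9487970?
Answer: -409/801733465 ≈ -5.1014e-7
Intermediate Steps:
L(p) = 34*p (L(p) = 17*(2*p) = 34*p)
j(c) = -2 + c² (j(c) = -2 + c*c = -2 + c²)
j(L(1/(48 - 35)))/b = (-2 + (34/(48 - 35))²)/(-9487970) = (-2 + (34/13)²)*(-1/9487970) = (-2 + 1156/169)*(-1/9487970) = (818/169)*(-1/9487970) = -409/801733465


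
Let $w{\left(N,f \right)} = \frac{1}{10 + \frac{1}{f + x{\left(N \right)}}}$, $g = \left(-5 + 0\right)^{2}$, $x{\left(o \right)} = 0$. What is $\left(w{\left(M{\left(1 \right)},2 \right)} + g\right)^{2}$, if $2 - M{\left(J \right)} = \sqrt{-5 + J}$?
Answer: $\frac{277729}{441} \approx 629.77$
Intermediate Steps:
$M{\left(J \right)} = 2 - \sqrt{-5 + J}$
$g = 25$ ($g = \left(-5\right)^{2} = 25$)
$w{\left(N,f \right)} = \frac{1}{10 + \frac{1}{f}}$ ($w{\left(N,f \right)} = \frac{1}{10 + \frac{1}{f + 0}} = \frac{1}{10 + \frac{1}{f}}$)
$\left(w{\left(M{\left(1 \right)},2 \right)} + g\right)^{2} = \left(\frac{2}{1 + 10 \cdot 2} + 25\right)^{2} = \left(\frac{2}{1 + 20} + 25\right)^{2} = \left(\frac{2}{21} + 25\right)^{2} = \left(\frac{527}{21}\right)^{2} = \frac{277729}{441}$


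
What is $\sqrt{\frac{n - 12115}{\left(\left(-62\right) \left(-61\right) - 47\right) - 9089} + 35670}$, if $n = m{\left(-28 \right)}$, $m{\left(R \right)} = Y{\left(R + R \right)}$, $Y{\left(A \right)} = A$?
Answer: $\frac{3 \sqrt{113617442806}}{5354} \approx 188.87$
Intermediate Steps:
$m{\left(R \right)} = 2 R$ ($m{\left(R \right)} = R + R = 2 R$)
$n = -56$ ($n = 2 \left(-28\right) = -56$)
$\sqrt{\frac{n - 12115}{\left(\left(-62\right) \left(-61\right) - 47\right) - 9089} + 35670} = \sqrt{\frac{-56 - 12115}{\left(\left(-62\right) \left(-61\right) - 47\right) - 9089} + 35670} = \sqrt{- \frac{12171}{\left(3782 - 47\right) - 9089} + 35670} = \sqrt{- \frac{12171}{3735 - 9089} + 35670} = \sqrt{- \frac{12171}{-5354} + 35670} = \sqrt{\left(-12171\right) \left(- \frac{1}{5354}\right) + 35670} = \sqrt{\frac{12171}{5354} + 35670} = \sqrt{\frac{190989351}{5354}} = \frac{3 \sqrt{113617442806}}{5354}$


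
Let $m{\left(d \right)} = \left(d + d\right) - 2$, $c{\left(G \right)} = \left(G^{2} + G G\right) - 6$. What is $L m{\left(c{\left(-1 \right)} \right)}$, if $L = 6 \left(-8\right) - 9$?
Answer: $570$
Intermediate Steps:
$c{\left(G \right)} = -6 + 2 G^{2}$ ($c{\left(G \right)} = \left(G^{2} + G^{2}\right) - 6 = 2 G^{2} - 6 = -6 + 2 G^{2}$)
$m{\left(d \right)} = -2 + 2 d$ ($m{\left(d \right)} = 2 d - 2 = -2 + 2 d$)
$L = -57$ ($L = -48 - 9 = -57$)
$L m{\left(c{\left(-1 \right)} \right)} = - 57 \left(-2 + 2 \left(-6 + 2 \left(-1\right)^{2}\right)\right) = - 57 \left(-2 + 2 \left(-6 + 2 \cdot 1\right)\right) = - 57 \left(-2 + 2 \left(-6 + 2\right)\right) = - 57 \left(-2 + 2 \left(-4\right)\right) = - 57 \left(-2 - 8\right) = \left(-57\right) \left(-10\right) = 570$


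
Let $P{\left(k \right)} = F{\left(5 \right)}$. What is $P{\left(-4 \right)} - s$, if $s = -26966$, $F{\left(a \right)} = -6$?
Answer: $26960$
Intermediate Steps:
$P{\left(k \right)} = -6$
$P{\left(-4 \right)} - s = -6 - -26966 = -6 + 26966 = 26960$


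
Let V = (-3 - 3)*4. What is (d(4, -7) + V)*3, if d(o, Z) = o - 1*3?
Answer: -69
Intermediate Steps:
d(o, Z) = -3 + o (d(o, Z) = o - 3 = -3 + o)
V = -24 (V = -6*4 = -24)
(d(4, -7) + V)*3 = ((-3 + 4) - 24)*3 = (1 - 24)*3 = -23*3 = -69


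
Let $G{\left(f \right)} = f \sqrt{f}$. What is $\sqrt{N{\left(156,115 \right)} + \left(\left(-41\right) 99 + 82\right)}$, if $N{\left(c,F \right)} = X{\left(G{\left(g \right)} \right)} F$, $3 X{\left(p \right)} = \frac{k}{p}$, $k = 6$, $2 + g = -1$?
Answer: $\frac{\sqrt{-35793 + 230 i \sqrt{3}}}{3} \approx 0.35094 + 63.064 i$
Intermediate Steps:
$g = -3$ ($g = -2 - 1 = -3$)
$G{\left(f \right)} = f^{\frac{3}{2}}$
$X{\left(p \right)} = \frac{2}{p}$ ($X{\left(p \right)} = \frac{6 \frac{1}{p}}{3} = \frac{2}{p}$)
$N{\left(c,F \right)} = \frac{2 i F \sqrt{3}}{9}$ ($N{\left(c,F \right)} = \frac{2}{\left(-3\right)^{\frac{3}{2}}} F = \frac{2}{\left(-3\right) i \sqrt{3}} F = 2 \frac{i \sqrt{3}}{9} F = \frac{2 i \sqrt{3}}{9} F = \frac{2 i F \sqrt{3}}{9}$)
$\sqrt{N{\left(156,115 \right)} + \left(\left(-41\right) 99 + 82\right)} = \sqrt{\frac{2}{9} i 115 \sqrt{3} + \left(\left(-41\right) 99 + 82\right)} = \sqrt{\frac{230 i \sqrt{3}}{9} + \left(-4059 + 82\right)} = \sqrt{\frac{230 i \sqrt{3}}{9} - 3977} = \sqrt{-3977 + \frac{230 i \sqrt{3}}{9}}$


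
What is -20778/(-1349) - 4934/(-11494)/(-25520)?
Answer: 3047369628337/197848980560 ≈ 15.402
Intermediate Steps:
-20778/(-1349) - 4934/(-11494)/(-25520) = -20778*(-1/1349) - 4934*(-1/11494)*(-1/25520) = 20778/1349 + (2467/5747)*(-1/25520) = 20778/1349 - 2467/146663440 = 3047369628337/197848980560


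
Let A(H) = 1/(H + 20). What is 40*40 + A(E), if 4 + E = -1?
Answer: 24001/15 ≈ 1600.1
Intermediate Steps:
E = -5 (E = -4 - 1 = -5)
A(H) = 1/(20 + H)
40*40 + A(E) = 40*40 + 1/(20 - 5) = 1600 + 1/15 = 24001/15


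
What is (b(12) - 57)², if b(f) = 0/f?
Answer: 3249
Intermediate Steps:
b(f) = 0
(b(12) - 57)² = (0 - 57)² = (-57)² = 3249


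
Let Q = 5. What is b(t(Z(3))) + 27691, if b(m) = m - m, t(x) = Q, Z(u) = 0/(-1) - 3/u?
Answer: 27691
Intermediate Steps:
Z(u) = -3/u (Z(u) = 0*(-1) - 3/u = 0 - 3/u = -3/u)
t(x) = 5
b(m) = 0
b(t(Z(3))) + 27691 = 0 + 27691 = 27691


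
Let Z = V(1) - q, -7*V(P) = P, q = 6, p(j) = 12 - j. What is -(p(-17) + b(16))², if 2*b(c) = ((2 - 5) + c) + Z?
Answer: -51529/49 ≈ -1051.6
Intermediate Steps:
V(P) = -P/7
Z = -43/7 (Z = -⅐*1 - 1*6 = -⅐ - 6 = -43/7 ≈ -6.1429)
b(c) = -32/7 + c/2 (b(c) = (((2 - 5) + c) - 43/7)/2 = ((-3 + c) - 43/7)/2 = (-64/7 + c)/2 = -32/7 + c/2)
-(p(-17) + b(16))² = -((12 - 1*(-17)) + (-32/7 + (½)*16))² = -((12 + 17) + (-32/7 + 8))² = -(29 + 24/7)² = -(227/7)² = -1*51529/49 = -51529/49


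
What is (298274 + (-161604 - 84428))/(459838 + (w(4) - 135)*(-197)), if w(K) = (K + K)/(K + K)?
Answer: 26121/243118 ≈ 0.10744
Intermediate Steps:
w(K) = 1 (w(K) = (2*K)/((2*K)) = (2*K)*(1/(2*K)) = 1)
(298274 + (-161604 - 84428))/(459838 + (w(4) - 135)*(-197)) = (298274 + (-161604 - 84428))/(459838 + (1 - 135)*(-197)) = (298274 - 246032)/(459838 - 134*(-197)) = 52242/(459838 + 26398) = 52242/486236 = 52242*(1/486236) = 26121/243118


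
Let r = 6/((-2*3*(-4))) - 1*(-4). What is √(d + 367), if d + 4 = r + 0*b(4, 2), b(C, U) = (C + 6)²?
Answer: √1469/2 ≈ 19.164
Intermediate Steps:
r = 17/4 (r = 6/((-6*(-4))) + 4 = 6/24 + 4 = 6*(1/24) + 4 = ¼ + 4 = 17/4 ≈ 4.2500)
b(C, U) = (6 + C)²
d = ¼ (d = -4 + (17/4 + 0*(6 + 4)²) = -4 + (17/4 + 0*10²) = -4 + (17/4 + 0*100) = -4 + (17/4 + 0) = -4 + 17/4 = ¼ ≈ 0.25000)
√(d + 367) = √(¼ + 367) = √(1469/4) = √1469/2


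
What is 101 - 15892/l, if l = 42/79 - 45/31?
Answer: 39147061/2253 ≈ 17376.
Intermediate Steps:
l = -2253/2449 (l = 42*(1/79) - 45*1/31 = 42/79 - 45/31 = -2253/2449 ≈ -0.91997)
101 - 15892/l = 101 - 15892/(-2253/2449) = 101 - 15892*(-2449)/2253 = 101 - 116*(-335513/2253) = 101 + 38919508/2253 = 39147061/2253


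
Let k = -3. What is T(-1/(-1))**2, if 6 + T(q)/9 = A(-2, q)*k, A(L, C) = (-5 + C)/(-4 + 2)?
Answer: 11664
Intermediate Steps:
A(L, C) = 5/2 - C/2 (A(L, C) = (-5 + C)/(-2) = (-5 + C)*(-1/2) = 5/2 - C/2)
T(q) = -243/2 + 27*q/2 (T(q) = -54 + 9*((5/2 - q/2)*(-3)) = -54 + 9*(-15/2 + 3*q/2) = -54 + (-135/2 + 27*q/2) = -243/2 + 27*q/2)
T(-1/(-1))**2 = (-243/2 + 27*(-1/(-1))/2)**2 = (-243/2 + 27*(-1*(-1))/2)**2 = (-243/2 + (27/2)*1)**2 = (-243/2 + 27/2)**2 = (-108)**2 = 11664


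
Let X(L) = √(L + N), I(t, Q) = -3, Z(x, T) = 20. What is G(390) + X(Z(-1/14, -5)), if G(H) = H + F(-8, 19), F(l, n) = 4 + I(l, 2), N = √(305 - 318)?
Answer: 391 + √(20 + I*√13) ≈ 395.49 + 0.4015*I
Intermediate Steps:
N = I*√13 (N = √(-13) = I*√13 ≈ 3.6056*I)
X(L) = √(L + I*√13)
F(l, n) = 1 (F(l, n) = 4 - 3 = 1)
G(H) = 1 + H (G(H) = H + 1 = 1 + H)
G(390) + X(Z(-1/14, -5)) = (1 + 390) + √(20 + I*√13) = 391 + √(20 + I*√13)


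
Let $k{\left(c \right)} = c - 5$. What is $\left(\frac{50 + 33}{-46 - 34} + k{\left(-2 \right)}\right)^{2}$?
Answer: $\frac{413449}{6400} \approx 64.601$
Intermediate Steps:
$k{\left(c \right)} = -5 + c$
$\left(\frac{50 + 33}{-46 - 34} + k{\left(-2 \right)}\right)^{2} = \left(\frac{50 + 33}{-46 - 34} - 7\right)^{2} = \left(\frac{83}{-80} - 7\right)^{2} = \left(83 \left(- \frac{1}{80}\right) - 7\right)^{2} = \left(- \frac{83}{80} - 7\right)^{2} = \left(- \frac{643}{80}\right)^{2} = \frac{413449}{6400}$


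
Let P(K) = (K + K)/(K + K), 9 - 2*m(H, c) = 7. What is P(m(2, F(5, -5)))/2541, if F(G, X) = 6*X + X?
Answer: 1/2541 ≈ 0.00039355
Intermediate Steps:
F(G, X) = 7*X
m(H, c) = 1 (m(H, c) = 9/2 - 1/2*7 = 9/2 - 7/2 = 1)
P(K) = 1 (P(K) = (2*K)/((2*K)) = (2*K)*(1/(2*K)) = 1)
P(m(2, F(5, -5)))/2541 = 1/2541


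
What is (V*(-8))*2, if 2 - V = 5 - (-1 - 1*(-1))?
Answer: 48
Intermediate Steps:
V = -3 (V = 2 - (5 - (-1 - 1*(-1))) = 2 - (5 - (-1 + 1)) = 2 - (5 - 1*0) = 2 - (5 + 0) = 2 - 1*5 = 2 - 5 = -3)
(V*(-8))*2 = -3*(-8)*2 = 24*2 = 48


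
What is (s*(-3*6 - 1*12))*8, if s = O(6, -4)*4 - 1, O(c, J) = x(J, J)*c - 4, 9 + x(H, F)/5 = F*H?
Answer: -197520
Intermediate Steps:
x(H, F) = -45 + 5*F*H (x(H, F) = -45 + 5*(F*H) = -45 + 5*F*H)
O(c, J) = -4 + c*(-45 + 5*J²) (O(c, J) = (-45 + 5*J*J)*c - 4 = (-45 + 5*J²)*c - 4 = c*(-45 + 5*J²) - 4 = -4 + c*(-45 + 5*J²))
s = 823 (s = (-4 + 5*6*(-9 + (-4)²))*4 - 1 = (-4 + 5*6*(-9 + 16))*4 - 1 = (-4 + 5*6*7)*4 - 1 = (-4 + 210)*4 - 1 = 206*4 - 1 = 824 - 1 = 823)
(s*(-3*6 - 1*12))*8 = (823*(-3*6 - 1*12))*8 = (823*(-18 - 12))*8 = (823*(-30))*8 = -24690*8 = -197520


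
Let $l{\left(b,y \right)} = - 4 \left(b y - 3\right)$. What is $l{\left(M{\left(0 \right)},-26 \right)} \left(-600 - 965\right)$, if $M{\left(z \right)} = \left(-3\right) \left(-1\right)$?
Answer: $-507060$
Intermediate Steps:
$M{\left(z \right)} = 3$
$l{\left(b,y \right)} = 12 - 4 b y$ ($l{\left(b,y \right)} = - 4 \left(-3 + b y\right) = 12 - 4 b y$)
$l{\left(M{\left(0 \right)},-26 \right)} \left(-600 - 965\right) = \left(12 - 12 \left(-26\right)\right) \left(-600 - 965\right) = \left(12 + 312\right) \left(-1565\right) = 324 \left(-1565\right) = -507060$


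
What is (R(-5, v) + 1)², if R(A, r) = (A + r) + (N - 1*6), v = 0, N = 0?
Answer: 100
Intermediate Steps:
R(A, r) = -6 + A + r (R(A, r) = (A + r) + (0 - 1*6) = (A + r) + (0 - 6) = (A + r) - 6 = -6 + A + r)
(R(-5, v) + 1)² = ((-6 - 5 + 0) + 1)² = (-11 + 1)² = (-10)² = 100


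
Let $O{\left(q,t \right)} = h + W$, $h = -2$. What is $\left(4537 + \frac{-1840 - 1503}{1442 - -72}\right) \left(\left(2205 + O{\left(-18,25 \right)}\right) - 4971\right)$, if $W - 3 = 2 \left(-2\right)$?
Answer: $- \frac{19011054075}{1514} \approx -1.2557 \cdot 10^{7}$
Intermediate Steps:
$W = -1$ ($W = 3 + 2 \left(-2\right) = 3 - 4 = -1$)
$O{\left(q,t \right)} = -3$ ($O{\left(q,t \right)} = -2 - 1 = -3$)
$\left(4537 + \frac{-1840 - 1503}{1442 - -72}\right) \left(\left(2205 + O{\left(-18,25 \right)}\right) - 4971\right) = \left(4537 + \frac{-1840 - 1503}{1442 - -72}\right) \left(\left(2205 - 3\right) - 4971\right) = \left(4537 - \frac{3343}{1442 + 72}\right) \left(2202 - 4971\right) = \left(4537 - \frac{3343}{1514}\right) \left(-2769\right) = \frac{6865675}{1514} \left(-2769\right) = - \frac{19011054075}{1514}$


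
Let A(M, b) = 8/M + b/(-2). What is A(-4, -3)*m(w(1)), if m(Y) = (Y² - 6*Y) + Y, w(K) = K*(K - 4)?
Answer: -12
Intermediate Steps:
w(K) = K*(-4 + K)
A(M, b) = 8/M - b/2 (A(M, b) = 8/M + b*(-½) = 8/M - b/2)
m(Y) = Y² - 5*Y
A(-4, -3)*m(w(1)) = (8/(-4) - ½*(-3))*((1*(-4 + 1))*(-5 + 1*(-4 + 1))) = (8*(-¼) + 3/2)*((1*(-3))*(-5 + 1*(-3))) = (-2 + 3/2)*(-3*(-5 - 3)) = -(-3)*(-8)/2 = -½*24 = -12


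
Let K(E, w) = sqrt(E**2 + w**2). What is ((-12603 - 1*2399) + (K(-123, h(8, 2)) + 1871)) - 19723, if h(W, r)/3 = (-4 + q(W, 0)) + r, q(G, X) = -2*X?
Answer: -32854 + 3*sqrt(1685) ≈ -32731.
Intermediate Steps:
h(W, r) = -12 + 3*r (h(W, r) = 3*((-4 - 2*0) + r) = 3*((-4 + 0) + r) = 3*(-4 + r) = -12 + 3*r)
((-12603 - 1*2399) + (K(-123, h(8, 2)) + 1871)) - 19723 = ((-12603 - 1*2399) + (sqrt((-123)**2 + (-12 + 3*2)**2) + 1871)) - 19723 = ((-12603 - 2399) + (sqrt(15129 + (-12 + 6)**2) + 1871)) - 19723 = (-15002 + (sqrt(15129 + (-6)**2) + 1871)) - 19723 = (-15002 + (sqrt(15129 + 36) + 1871)) - 19723 = (-15002 + (sqrt(15165) + 1871)) - 19723 = (-15002 + (3*sqrt(1685) + 1871)) - 19723 = (-15002 + (1871 + 3*sqrt(1685))) - 19723 = (-13131 + 3*sqrt(1685)) - 19723 = -32854 + 3*sqrt(1685)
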